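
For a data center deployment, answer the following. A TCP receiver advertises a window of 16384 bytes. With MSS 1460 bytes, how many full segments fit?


Given: RWND = 16384 bytes, MSS = 1460 bytes
Full segments = floor(RWND / MSS)
Full segments = floor(16384 / 1460)
Full segments = floor(11.2219) = 11

11


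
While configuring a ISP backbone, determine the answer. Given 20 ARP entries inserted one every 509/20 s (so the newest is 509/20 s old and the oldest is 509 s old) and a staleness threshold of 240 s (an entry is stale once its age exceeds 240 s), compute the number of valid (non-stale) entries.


Ages are k * 509/20 s for k = 1..20 (spacing = 25.4500 s).
Entry k is valid iff k * 509/20 <= 240 iff k <= 20 * 240 / 509 = 9.4303
n_valid = floor(9.4303) = 9
(n_stale = 20 - 9 = 11)

9


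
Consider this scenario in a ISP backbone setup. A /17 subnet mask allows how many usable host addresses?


Given: subnet mask /17
Host bits = 32 - 17 = 15
Total addresses = 2^15 = 32768
Usable hosts = 32768 - 2 (network + broadcast) = 32766

32766


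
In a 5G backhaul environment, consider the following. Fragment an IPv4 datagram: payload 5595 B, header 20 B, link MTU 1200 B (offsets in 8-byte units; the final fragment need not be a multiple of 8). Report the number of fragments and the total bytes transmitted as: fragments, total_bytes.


Max data per non-final fragment = floor((MTU - header)/8)*8 = floor((1200 - 20)/8)*8 = floor(1180/8)*8 = 1176 B
Final fragment needs no 8-byte alignment: it can carry up to MTU - header = 1180 B
Non-final fragments needed = ceil((payload - 1180) / 1176) = ceil(4415/1176) = ceil(3.7543) = 4
Number of fragments = 4 + 1 = 5
Fragment sizes (data): 4 * 1176 B + 891 B (last, 891 <= 1180 OK)
Total bytes sent = payload + n_frags * header = 5595 + 5*20 = 5595 + 100 = 5695 B

5, 5695


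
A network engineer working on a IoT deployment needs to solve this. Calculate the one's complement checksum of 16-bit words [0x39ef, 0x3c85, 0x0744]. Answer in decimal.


Given words: [0x39ef, 0x3c85, 0x0744]
Step 1: Sum all words
Raw sum = 14831 + 15493 + 1860 = 32184
One's complement = ~32184 & 0xFFFF = 33351

33351


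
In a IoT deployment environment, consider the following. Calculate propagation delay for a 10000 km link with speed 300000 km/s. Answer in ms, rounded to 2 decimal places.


Given: distance = 10000 km, speed = 300000 km/s
Delay = distance / speed = 10000 / 300000 seconds
Delay in ms = 10000 * 1000 / 300000
Delay = 33.3333 ms
Rounded to 2 dp = 33.33 ms

33.33


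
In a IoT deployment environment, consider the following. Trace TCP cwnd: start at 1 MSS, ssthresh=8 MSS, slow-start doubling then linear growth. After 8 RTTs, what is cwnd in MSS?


RTT 0: cwnd = 1 MSS (initial)
RTT 1: cwnd = 2 MSS (slow start, doubled)
RTT 2: cwnd = 4 MSS (slow start, doubled)
RTT 3: cwnd = 8 MSS (slow start, doubled)
RTT 4: cwnd = 9 MSS (congestion avoidance, +1)
RTT 5: cwnd = 10 MSS (congestion avoidance, +1)
RTT 6: cwnd = 11 MSS (congestion avoidance, +1)
RTT 7: cwnd = 12 MSS (congestion avoidance, +1)
RTT 8: cwnd = 13 MSS (congestion avoidance, +1)

13


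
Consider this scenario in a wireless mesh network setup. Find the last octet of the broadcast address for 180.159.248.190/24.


Given: IP = 180.159.248.190, prefix = /24
Host bits = 32 - 24 = 8
Network last octet = 190 AND mask = 0
Host part size = 2^8 - 1 = 255
Broadcast last octet = 0 OR 255 = 255

255


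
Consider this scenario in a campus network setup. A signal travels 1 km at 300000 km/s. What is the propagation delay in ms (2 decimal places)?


Given: distance = 1 km, speed = 300000 km/s
Delay = distance / speed = 1 / 300000 seconds
Delay in ms = 1 * 1000 / 300000
Delay = 0.0033 ms
Rounded to 2 dp = 0.00 ms

0.00


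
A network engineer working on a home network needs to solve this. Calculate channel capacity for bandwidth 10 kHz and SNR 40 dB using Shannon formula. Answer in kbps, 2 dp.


Given: B = 10 kHz, SNR = 40 dB
SNR linear = 10^(40/10) = 10000
1 + SNR = 10001
log2(10001) = 13.2878566418
C = 10 * 1000 * 13.2878566418 = 132878.5664 bps
C = 132.878566 kbps -> 132.88 kbps (2 dp)

132.88


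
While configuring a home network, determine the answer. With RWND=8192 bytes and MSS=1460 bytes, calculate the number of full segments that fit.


Given: RWND = 8192 bytes, MSS = 1460 bytes
Full segments = floor(RWND / MSS)
Full segments = floor(8192 / 1460)
Full segments = floor(5.611) = 5

5


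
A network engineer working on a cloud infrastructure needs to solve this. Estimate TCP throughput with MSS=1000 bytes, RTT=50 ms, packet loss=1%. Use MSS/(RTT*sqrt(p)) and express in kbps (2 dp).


Given: MSS = 1000 bytes, RTT = 50 ms, loss = 1%
RTT in seconds = 50 / 1000 = 0.05
Loss rate = 1% = 0.01
sqrt(loss) = sqrt(0.01) = 0.1
Throughput (bytes/s) = 1000 / (0.05 * 0.1) = 200000.0000
Throughput (kbps) = 200000.0000 * 8 / 1000 = 1600.000000 -> 1600.00 kbps (2 dp)

1600.00


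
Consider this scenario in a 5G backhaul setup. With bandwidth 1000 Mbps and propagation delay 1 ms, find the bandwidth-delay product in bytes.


Given: bandwidth = 1000 Mbps, delay = 1 ms
BDP in bits = 1000 * 10^6 * 1 / 1000
BDP in bits = 1000000
BDP in bytes = 1000000 / 8 = 125000

125000


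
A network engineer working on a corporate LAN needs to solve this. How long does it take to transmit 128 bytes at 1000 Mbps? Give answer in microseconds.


Given: packet = 128 bytes, bandwidth = 1000 Mbps
Packet in bits = 128 * 8 = 1024 bits
Bandwidth = 1000 * 10^6 = 1000000000 bps
Time = 1024 / 1000000000 seconds
Time in us = 1024 * 10^6 / 1000000000 = 1.024

1.024


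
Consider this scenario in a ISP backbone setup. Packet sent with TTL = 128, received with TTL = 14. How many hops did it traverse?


Given: initial TTL = 128, received TTL = 14
Hops = initial TTL - received TTL
Hops = 128 - 14 = 114

114


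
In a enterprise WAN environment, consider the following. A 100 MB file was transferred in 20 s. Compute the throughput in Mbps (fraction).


Given: file = 100 MB, time = 20 s
File in Mb = 100 * 8 = 800 Mb
Throughput = 800 / 20 Mbps
Throughput = 40 Mbps

40


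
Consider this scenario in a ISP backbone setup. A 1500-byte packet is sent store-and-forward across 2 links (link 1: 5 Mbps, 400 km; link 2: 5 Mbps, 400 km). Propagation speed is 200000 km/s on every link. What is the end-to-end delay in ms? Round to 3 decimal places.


Packet = 1500 bytes = 12000 bits. Store-and-forward: sum (t_trans + t_prop) per link.
Link 1: t_trans = 12000/(5*10^6) s = 2.4000 ms; t_prop = 400/200000 s = 2.0000 ms; subtotal = 4.4000 ms
Link 2: t_trans = 12000/(5*10^6) s = 2.4000 ms; t_prop = 400/200000 s = 2.0000 ms; subtotal = 4.4000 ms
End-to-end = 4.4000 + 4.4000 = 8.8000 ms -> 8.800 ms (3 dp)

8.800


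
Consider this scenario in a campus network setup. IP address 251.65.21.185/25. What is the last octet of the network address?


Given: IP = 251.65.21.185, prefix = /25
Subnet mask = 255.255.255.128
Last octet of IP: 185
Last octet of mask: 128
Network last octet = 185 AND 128 = 128

128


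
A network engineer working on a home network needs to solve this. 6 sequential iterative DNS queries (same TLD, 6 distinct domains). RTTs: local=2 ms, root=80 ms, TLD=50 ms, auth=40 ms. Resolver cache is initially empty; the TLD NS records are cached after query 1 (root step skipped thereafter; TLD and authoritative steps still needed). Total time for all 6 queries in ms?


Lookup 1 (cold cache): local + root + TLD + auth = 2 + 80 + 50 + 40 = 172 ms
Lookups 2..6 (TLD NS cached -> skip root; new domain -> still ask TLD and auth): local + TLD + auth = 2 + 50 + 40 = 92 ms each
Remaining 5 lookups: 5 * 92 = 460 ms
Total = 172 + 460 = 632 ms

632


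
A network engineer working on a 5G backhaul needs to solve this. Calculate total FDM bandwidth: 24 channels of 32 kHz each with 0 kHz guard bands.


Given: 24 channels, 32 kHz each, guard = 0 kHz
Channel bandwidth = 24 * 32 = 768 kHz
Guard bands = 23 gaps * 0 kHz = 0 kHz
Total = 768 + 0 = 768 kHz

768


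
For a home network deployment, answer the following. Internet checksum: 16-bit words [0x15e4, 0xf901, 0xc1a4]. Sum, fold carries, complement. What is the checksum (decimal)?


Given words: [0x15e4, 0xf901, 0xc1a4]
Step 1: Sum all words
Raw sum = 5604 + 63745 + 49572 = 118921
Step 2: Fold carry: (53385 + 1) = 53386
One's complement = ~53386 & 0xFFFF = 12149

12149


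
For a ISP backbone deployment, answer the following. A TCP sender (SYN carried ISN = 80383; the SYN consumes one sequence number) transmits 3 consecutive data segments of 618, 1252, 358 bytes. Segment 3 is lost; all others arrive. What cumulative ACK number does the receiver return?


SYN uses sequence number 80383; first data byte = ISN + 1 = 80384.
Segment 1: SEQ = 80384, len = 618 B, covers [80384, 81001]
Segment 2: SEQ = 81002, len = 1252 B, covers [81002, 82253]
Segment 3: SEQ = 82254, len = 358 B, covers [82254, 82611] [LOST]
In-order data received: bytes [80384, 82253] (segments 1..2).
Segment 3 missing -> gap begins at byte 82254.
Cumulative ACK = next expected in-order byte = 80384 + 618 + 1252 = 82254

82254


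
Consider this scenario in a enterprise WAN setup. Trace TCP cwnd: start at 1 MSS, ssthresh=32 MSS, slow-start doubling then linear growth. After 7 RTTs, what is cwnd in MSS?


RTT 0: cwnd = 1 MSS (initial)
RTT 1: cwnd = 2 MSS (slow start, doubled)
RTT 2: cwnd = 4 MSS (slow start, doubled)
RTT 3: cwnd = 8 MSS (slow start, doubled)
RTT 4: cwnd = 16 MSS (slow start, doubled)
RTT 5: cwnd = 32 MSS (slow start, doubled)
RTT 6: cwnd = 33 MSS (congestion avoidance, +1)
RTT 7: cwnd = 34 MSS (congestion avoidance, +1)

34


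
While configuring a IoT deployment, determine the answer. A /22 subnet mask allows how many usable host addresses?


Given: subnet mask /22
Host bits = 32 - 22 = 10
Total addresses = 2^10 = 1024
Usable hosts = 1024 - 2 (network + broadcast) = 1022

1022


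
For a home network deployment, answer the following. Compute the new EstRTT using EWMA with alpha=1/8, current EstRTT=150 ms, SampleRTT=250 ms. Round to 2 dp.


Given: EstRTT = 150 ms, SampleRTT = 250 ms, alpha = 1/8
New EstRTT = (1 - alpha) * EstRTT + alpha * SampleRTT
(7/8) * 150 = 131.25
(1/8) * 250 = 31.25
New EstRTT = 131.25 + 31.25 = 162.5 ms -> 162.50 ms (2 dp)

162.50


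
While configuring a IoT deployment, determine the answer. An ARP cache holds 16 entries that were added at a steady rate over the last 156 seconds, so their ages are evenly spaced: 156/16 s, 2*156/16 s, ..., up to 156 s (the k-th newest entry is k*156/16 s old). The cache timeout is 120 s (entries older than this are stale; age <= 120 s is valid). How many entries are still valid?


Ages are k * 156/16 s for k = 1..16 (spacing = 9.7500 s).
Entry k is valid iff k * 156/16 <= 120 iff k <= 16 * 120 / 156 = 12.3077
n_valid = floor(12.3077) = 12
(n_stale = 16 - 12 = 4)

12


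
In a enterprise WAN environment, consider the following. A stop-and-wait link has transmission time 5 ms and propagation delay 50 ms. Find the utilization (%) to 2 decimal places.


Given: Ttrans = 5 ms, Tprop = 50 ms
RTT = 2 * Tprop = 2 * 50 = 100 ms
U = Ttrans / (Ttrans + RTT)
U = 5 / (5 + 100)
U = 5 / 105 = 0.047619
U% = 4.76%

4.76


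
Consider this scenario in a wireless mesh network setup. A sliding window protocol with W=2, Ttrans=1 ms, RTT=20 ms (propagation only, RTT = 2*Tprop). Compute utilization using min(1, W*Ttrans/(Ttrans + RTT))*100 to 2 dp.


Given: W = 2, Ttrans = 1 ms, RTT = 20 ms (= 2 * Tprop, Tprop = 10 ms)
Cycle time = Ttrans + RTT = 1 + 20 = 21 ms (first packet sent until its ACK returns)
W * Ttrans = 2 * 1 = 2 ms of sending per cycle
W * Ttrans / (Ttrans + RTT) = 2 / 21 = 0.095238
U = min(1, 0.095238) = 0.095238
U% = 9.52%

9.52


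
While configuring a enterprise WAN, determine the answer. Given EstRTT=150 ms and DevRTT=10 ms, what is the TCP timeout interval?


Given: EstRTT = 150 ms, DevRTT = 10 ms
Timeout = EstRTT + 4 * DevRTT
4 * DevRTT = 4 * 10 = 40
Timeout = 150 + 40 = 190 ms

190


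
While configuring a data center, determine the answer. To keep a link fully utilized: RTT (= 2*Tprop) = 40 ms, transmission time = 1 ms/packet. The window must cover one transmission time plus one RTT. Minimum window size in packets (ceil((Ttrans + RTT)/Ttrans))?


Given: Ttrans = 1 ms, RTT = 40 ms (= 2 * Tprop, Tprop = 20 ms)
Time until first ACK returns = Ttrans + RTT = 1 + 40 = 41 ms
Need W * Ttrans >= Ttrans + RTT  ->  W >= (Ttrans + RTT) / Ttrans
(Ttrans + RTT) / Ttrans = 41 / 1 = 41
W_min = ceil(41) = 41

41


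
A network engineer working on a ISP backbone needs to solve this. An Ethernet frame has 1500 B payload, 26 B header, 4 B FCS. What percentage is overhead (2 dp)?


Given: payload = 1500 B, header = 26 B, trailer = 4 B
Overhead bytes = header + trailer = 26 + 4 = 30
Total frame = payload + overhead = 1500 + 30 = 1530
Overhead % = 30 / 1530 * 100 = 1.9608% -> 1.96% (2 dp)

1.96


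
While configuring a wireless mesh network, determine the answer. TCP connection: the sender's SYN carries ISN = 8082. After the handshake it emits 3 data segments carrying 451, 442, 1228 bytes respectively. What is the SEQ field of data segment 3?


The SYN occupies sequence number ISN = 8082, so the first data byte is ISN + 1 = 8083.
SEQ of data segment i = (ISN + 1) + sum of payload sizes of segments 1..i-1.
Segment 1: SEQ = 8083, payload = 451 bytes
Segment 2: SEQ = 8534, payload = 442 bytes
Segment 3: SEQ = 8976, payload = 1228 bytes
SEQ of segment 3 = 8083 + 451 + 442 = 8976

8976


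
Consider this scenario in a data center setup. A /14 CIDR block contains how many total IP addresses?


Given: CIDR prefix /14
Host bits = 32 - 14 = 18
Total addresses = 2^18 = 262144

262144


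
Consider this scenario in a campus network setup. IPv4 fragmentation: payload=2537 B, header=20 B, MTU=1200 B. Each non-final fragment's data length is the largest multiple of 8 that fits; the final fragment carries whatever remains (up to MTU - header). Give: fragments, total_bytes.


Max data per non-final fragment = floor((MTU - header)/8)*8 = floor((1200 - 20)/8)*8 = floor(1180/8)*8 = 1176 B
Final fragment needs no 8-byte alignment: it can carry up to MTU - header = 1180 B
Non-final fragments needed = ceil((payload - 1180) / 1176) = ceil(1357/1176) = ceil(1.1539) = 2
Number of fragments = 2 + 1 = 3
Fragment sizes (data): 2 * 1176 B + 185 B (last, 185 <= 1180 OK)
Total bytes sent = payload + n_frags * header = 2537 + 3*20 = 2537 + 60 = 2597 B

3, 2597


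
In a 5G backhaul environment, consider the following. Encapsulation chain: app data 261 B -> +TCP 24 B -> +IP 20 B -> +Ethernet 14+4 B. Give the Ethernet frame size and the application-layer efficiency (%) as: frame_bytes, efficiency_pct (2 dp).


TCP segment = 261 + 24 = 285 B
IP packet = 285 + 20 = 305 B
Ethernet frame = 305 + 14 + 4 = 323 B
Efficiency = app / frame = 261 / 323 = 0.808050 = 80.8050% -> 80.80% (2 dp)

323, 80.80


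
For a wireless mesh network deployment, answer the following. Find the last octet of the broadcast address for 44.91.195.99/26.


Given: IP = 44.91.195.99, prefix = /26
Host bits = 32 - 26 = 6
Network last octet = 99 AND mask = 64
Host part size = 2^6 - 1 = 63
Broadcast last octet = 64 OR 63 = 127

127


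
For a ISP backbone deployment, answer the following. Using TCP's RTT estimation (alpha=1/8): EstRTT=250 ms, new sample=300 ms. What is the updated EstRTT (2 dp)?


Given: EstRTT = 250 ms, SampleRTT = 300 ms, alpha = 1/8
New EstRTT = (1 - alpha) * EstRTT + alpha * SampleRTT
(7/8) * 250 = 218.75
(1/8) * 300 = 37.5
New EstRTT = 218.75 + 37.5 = 256.25 ms -> 256.25 ms (2 dp)

256.25


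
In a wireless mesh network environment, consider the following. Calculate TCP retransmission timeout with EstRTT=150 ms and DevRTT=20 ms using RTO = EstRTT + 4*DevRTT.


Given: EstRTT = 150 ms, DevRTT = 20 ms
Timeout = EstRTT + 4 * DevRTT
4 * DevRTT = 4 * 20 = 80
Timeout = 150 + 80 = 230 ms

230


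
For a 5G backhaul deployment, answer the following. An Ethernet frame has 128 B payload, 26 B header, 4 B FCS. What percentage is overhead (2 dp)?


Given: payload = 128 B, header = 26 B, trailer = 4 B
Overhead bytes = header + trailer = 26 + 4 = 30
Total frame = payload + overhead = 128 + 30 = 158
Overhead % = 30 / 158 * 100 = 18.9873% -> 18.99% (2 dp)

18.99


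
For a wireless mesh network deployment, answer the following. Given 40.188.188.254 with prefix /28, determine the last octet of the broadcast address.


Given: IP = 40.188.188.254, prefix = /28
Host bits = 32 - 28 = 4
Network last octet = 254 AND mask = 240
Host part size = 2^4 - 1 = 15
Broadcast last octet = 240 OR 15 = 255

255


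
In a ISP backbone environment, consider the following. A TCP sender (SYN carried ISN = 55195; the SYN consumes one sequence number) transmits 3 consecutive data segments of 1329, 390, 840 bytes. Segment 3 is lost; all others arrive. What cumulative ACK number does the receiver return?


SYN uses sequence number 55195; first data byte = ISN + 1 = 55196.
Segment 1: SEQ = 55196, len = 1329 B, covers [55196, 56524]
Segment 2: SEQ = 56525, len = 390 B, covers [56525, 56914]
Segment 3: SEQ = 56915, len = 840 B, covers [56915, 57754] [LOST]
In-order data received: bytes [55196, 56914] (segments 1..2).
Segment 3 missing -> gap begins at byte 56915.
Cumulative ACK = next expected in-order byte = 55196 + 1329 + 390 = 56915

56915


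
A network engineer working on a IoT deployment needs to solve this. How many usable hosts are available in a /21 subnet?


Given: subnet mask /21
Host bits = 32 - 21 = 11
Total addresses = 2^11 = 2048
Usable hosts = 2048 - 2 (network + broadcast) = 2046

2046


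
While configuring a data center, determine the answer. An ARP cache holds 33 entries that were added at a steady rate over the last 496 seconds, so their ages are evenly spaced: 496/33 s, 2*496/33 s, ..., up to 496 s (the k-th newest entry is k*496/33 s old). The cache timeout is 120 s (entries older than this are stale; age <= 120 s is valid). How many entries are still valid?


Ages are k * 496/33 s for k = 1..33 (spacing = 15.0303 s).
Entry k is valid iff k * 496/33 <= 120 iff k <= 33 * 120 / 496 = 7.9839
n_valid = floor(7.9839) = 7
(n_stale = 33 - 7 = 26)

7


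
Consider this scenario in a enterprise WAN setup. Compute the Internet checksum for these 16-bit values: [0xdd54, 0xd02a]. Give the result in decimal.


Given words: [0xdd54, 0xd02a]
Step 1: Sum all words
Raw sum = 56660 + 53290 = 109950
Step 2: Fold carry: (44414 + 1) = 44415
One's complement = ~44415 & 0xFFFF = 21120

21120


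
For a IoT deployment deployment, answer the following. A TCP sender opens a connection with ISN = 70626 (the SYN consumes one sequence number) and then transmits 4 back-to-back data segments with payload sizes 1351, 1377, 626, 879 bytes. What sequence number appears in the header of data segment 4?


The SYN occupies sequence number ISN = 70626, so the first data byte is ISN + 1 = 70627.
SEQ of data segment i = (ISN + 1) + sum of payload sizes of segments 1..i-1.
Segment 1: SEQ = 70627, payload = 1351 bytes
Segment 2: SEQ = 71978, payload = 1377 bytes
Segment 3: SEQ = 73355, payload = 626 bytes
Segment 4: SEQ = 73981, payload = 879 bytes
SEQ of segment 4 = 70627 + 1351 + 1377 + 626 = 73981

73981


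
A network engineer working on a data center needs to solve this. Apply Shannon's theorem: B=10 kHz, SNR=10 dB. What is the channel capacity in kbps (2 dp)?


Given: B = 10 kHz, SNR = 10 dB
SNR linear = 10^(10/10) = 10
1 + SNR = 11
log2(11) = 3.4594316186
C = 10 * 1000 * 3.4594316186 = 34594.3162 bps
C = 34.594316 kbps -> 34.59 kbps (2 dp)

34.59


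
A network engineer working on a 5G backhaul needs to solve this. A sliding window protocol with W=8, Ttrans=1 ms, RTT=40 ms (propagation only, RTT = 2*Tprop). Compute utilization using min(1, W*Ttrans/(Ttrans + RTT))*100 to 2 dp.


Given: W = 8, Ttrans = 1 ms, RTT = 40 ms (= 2 * Tprop, Tprop = 20 ms)
Cycle time = Ttrans + RTT = 1 + 40 = 41 ms (first packet sent until its ACK returns)
W * Ttrans = 8 * 1 = 8 ms of sending per cycle
W * Ttrans / (Ttrans + RTT) = 8 / 41 = 0.195122
U = min(1, 0.195122) = 0.195122
U% = 19.51%

19.51


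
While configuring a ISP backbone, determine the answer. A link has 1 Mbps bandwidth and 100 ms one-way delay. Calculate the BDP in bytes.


Given: bandwidth = 1 Mbps, delay = 100 ms
BDP in bits = 1 * 10^6 * 100 / 1000
BDP in bits = 100000
BDP in bytes = 100000 / 8 = 12500

12500


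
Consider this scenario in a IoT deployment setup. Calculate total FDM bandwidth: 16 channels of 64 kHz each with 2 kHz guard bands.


Given: 16 channels, 64 kHz each, guard = 2 kHz
Channel bandwidth = 16 * 64 = 1024 kHz
Guard bands = 15 gaps * 2 kHz = 30 kHz
Total = 1024 + 30 = 1054 kHz

1054


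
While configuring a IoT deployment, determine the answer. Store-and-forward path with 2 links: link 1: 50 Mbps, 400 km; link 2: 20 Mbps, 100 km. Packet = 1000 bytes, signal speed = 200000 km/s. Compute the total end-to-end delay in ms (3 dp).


Packet = 1000 bytes = 8000 bits. Store-and-forward: sum (t_trans + t_prop) per link.
Link 1: t_trans = 8000/(50*10^6) s = 0.1600 ms; t_prop = 400/200000 s = 2.0000 ms; subtotal = 2.1600 ms
Link 2: t_trans = 8000/(20*10^6) s = 0.4000 ms; t_prop = 100/200000 s = 0.5000 ms; subtotal = 0.9000 ms
End-to-end = 2.1600 + 0.9000 = 3.0600 ms -> 3.060 ms (3 dp)

3.060


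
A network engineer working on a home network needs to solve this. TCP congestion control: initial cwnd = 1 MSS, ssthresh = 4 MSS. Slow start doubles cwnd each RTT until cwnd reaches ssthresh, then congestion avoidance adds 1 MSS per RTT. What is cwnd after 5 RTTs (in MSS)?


RTT 0: cwnd = 1 MSS (initial)
RTT 1: cwnd = 2 MSS (slow start, doubled)
RTT 2: cwnd = 4 MSS (slow start, doubled)
RTT 3: cwnd = 5 MSS (congestion avoidance, +1)
RTT 4: cwnd = 6 MSS (congestion avoidance, +1)
RTT 5: cwnd = 7 MSS (congestion avoidance, +1)

7


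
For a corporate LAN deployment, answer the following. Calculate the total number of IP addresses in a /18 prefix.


Given: CIDR prefix /18
Host bits = 32 - 18 = 14
Total addresses = 2^14 = 16384

16384


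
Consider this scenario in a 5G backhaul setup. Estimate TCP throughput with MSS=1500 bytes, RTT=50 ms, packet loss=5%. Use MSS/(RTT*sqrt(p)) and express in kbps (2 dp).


Given: MSS = 1500 bytes, RTT = 50 ms, loss = 5%
RTT in seconds = 50 / 1000 = 0.05
Loss rate = 5% = 0.05
sqrt(loss) = sqrt(0.05) = 0.223606797750
Throughput (bytes/s) = 1500 / (0.05 * 0.223606797750) = 134164.0786
Throughput (kbps) = 134164.0786 * 8 / 1000 = 1073.312629 -> 1073.31 kbps (2 dp)

1073.31


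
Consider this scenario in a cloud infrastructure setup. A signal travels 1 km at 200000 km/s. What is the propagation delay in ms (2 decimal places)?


Given: distance = 1 km, speed = 200000 km/s
Delay = distance / speed = 1 / 200000 seconds
Delay in ms = 1 * 1000 / 200000
Delay = 0.0050 ms
Rounded to 2 dp = 0.01 ms

0.01


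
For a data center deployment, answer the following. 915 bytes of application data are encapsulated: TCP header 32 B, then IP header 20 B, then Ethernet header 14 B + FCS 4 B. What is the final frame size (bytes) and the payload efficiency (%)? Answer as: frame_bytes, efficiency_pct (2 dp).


TCP segment = 915 + 32 = 947 B
IP packet = 947 + 20 = 967 B
Ethernet frame = 967 + 14 + 4 = 985 B
Efficiency = app / frame = 915 / 985 = 0.928934 = 92.8934% -> 92.89% (2 dp)

985, 92.89


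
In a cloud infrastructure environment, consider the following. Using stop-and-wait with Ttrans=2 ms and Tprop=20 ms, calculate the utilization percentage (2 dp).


Given: Ttrans = 2 ms, Tprop = 20 ms
RTT = 2 * Tprop = 2 * 20 = 40 ms
U = Ttrans / (Ttrans + RTT)
U = 2 / (2 + 40)
U = 2 / 42 = 0.047619
U% = 4.76%

4.76


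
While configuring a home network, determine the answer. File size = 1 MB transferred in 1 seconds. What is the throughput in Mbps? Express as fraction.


Given: file = 1 MB, time = 1 s
File in Mb = 1 * 8 = 8 Mb
Throughput = 8 / 1 Mbps
Throughput = 8 Mbps

8


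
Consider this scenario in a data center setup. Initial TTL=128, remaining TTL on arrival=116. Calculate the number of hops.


Given: initial TTL = 128, received TTL = 116
Hops = initial TTL - received TTL
Hops = 128 - 116 = 12

12


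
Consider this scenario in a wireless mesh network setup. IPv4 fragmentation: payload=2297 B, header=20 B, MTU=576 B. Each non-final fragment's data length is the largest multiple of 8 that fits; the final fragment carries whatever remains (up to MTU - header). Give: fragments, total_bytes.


Max data per non-final fragment = floor((MTU - header)/8)*8 = floor((576 - 20)/8)*8 = floor(556/8)*8 = 552 B
Final fragment needs no 8-byte alignment: it can carry up to MTU - header = 556 B
Non-final fragments needed = ceil((payload - 556) / 552) = ceil(1741/552) = ceil(3.1540) = 4
Number of fragments = 4 + 1 = 5
Fragment sizes (data): 4 * 552 B + 89 B (last, 89 <= 556 OK)
Total bytes sent = payload + n_frags * header = 2297 + 5*20 = 2297 + 100 = 2397 B

5, 2397


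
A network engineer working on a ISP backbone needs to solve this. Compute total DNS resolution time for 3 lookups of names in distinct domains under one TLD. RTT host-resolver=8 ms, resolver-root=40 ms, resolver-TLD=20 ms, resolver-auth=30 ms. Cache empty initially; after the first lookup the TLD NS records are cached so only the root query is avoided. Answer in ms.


Lookup 1 (cold cache): local + root + TLD + auth = 8 + 40 + 20 + 30 = 98 ms
Lookups 2..3 (TLD NS cached -> skip root; new domain -> still ask TLD and auth): local + TLD + auth = 8 + 20 + 30 = 58 ms each
Remaining 2 lookups: 2 * 58 = 116 ms
Total = 98 + 116 = 214 ms

214


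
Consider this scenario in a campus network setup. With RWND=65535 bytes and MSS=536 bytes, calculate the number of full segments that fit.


Given: RWND = 65535 bytes, MSS = 536 bytes
Full segments = floor(RWND / MSS)
Full segments = floor(65535 / 536)
Full segments = floor(122.2668) = 122

122


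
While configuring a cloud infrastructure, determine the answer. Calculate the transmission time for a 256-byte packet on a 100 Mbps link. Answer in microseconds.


Given: packet = 256 bytes, bandwidth = 100 Mbps
Packet in bits = 256 * 8 = 2048 bits
Bandwidth = 100 * 10^6 = 100000000 bps
Time = 2048 / 100000000 seconds
Time in us = 2048 * 10^6 / 100000000 = 20.48

20.48


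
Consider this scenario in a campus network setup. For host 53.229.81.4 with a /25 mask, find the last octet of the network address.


Given: IP = 53.229.81.4, prefix = /25
Subnet mask = 255.255.255.128
Last octet of IP: 4
Last octet of mask: 128
Network last octet = 4 AND 128 = 0

0


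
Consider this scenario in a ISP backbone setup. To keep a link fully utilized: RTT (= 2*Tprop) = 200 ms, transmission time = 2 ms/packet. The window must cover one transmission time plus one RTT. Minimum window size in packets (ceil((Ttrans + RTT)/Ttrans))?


Given: Ttrans = 2 ms, RTT = 200 ms (= 2 * Tprop, Tprop = 100 ms)
Time until first ACK returns = Ttrans + RTT = 2 + 200 = 202 ms
Need W * Ttrans >= Ttrans + RTT  ->  W >= (Ttrans + RTT) / Ttrans
(Ttrans + RTT) / Ttrans = 202 / 2 = 101
W_min = ceil(101) = 101

101


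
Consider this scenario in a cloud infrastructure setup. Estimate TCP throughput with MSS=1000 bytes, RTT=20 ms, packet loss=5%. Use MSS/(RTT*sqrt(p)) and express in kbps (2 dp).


Given: MSS = 1000 bytes, RTT = 20 ms, loss = 5%
RTT in seconds = 20 / 1000 = 0.02
Loss rate = 5% = 0.05
sqrt(loss) = sqrt(0.05) = 0.223606797750
Throughput (bytes/s) = 1000 / (0.02 * 0.223606797750) = 223606.7977
Throughput (kbps) = 223606.7977 * 8 / 1000 = 1788.854382 -> 1788.85 kbps (2 dp)

1788.85


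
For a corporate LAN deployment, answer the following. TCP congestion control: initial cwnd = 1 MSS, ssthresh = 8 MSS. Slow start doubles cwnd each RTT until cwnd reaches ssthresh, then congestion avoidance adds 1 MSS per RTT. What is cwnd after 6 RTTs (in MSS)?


RTT 0: cwnd = 1 MSS (initial)
RTT 1: cwnd = 2 MSS (slow start, doubled)
RTT 2: cwnd = 4 MSS (slow start, doubled)
RTT 3: cwnd = 8 MSS (slow start, doubled)
RTT 4: cwnd = 9 MSS (congestion avoidance, +1)
RTT 5: cwnd = 10 MSS (congestion avoidance, +1)
RTT 6: cwnd = 11 MSS (congestion avoidance, +1)

11


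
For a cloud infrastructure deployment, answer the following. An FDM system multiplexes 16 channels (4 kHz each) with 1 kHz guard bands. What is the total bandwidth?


Given: 16 channels, 4 kHz each, guard = 1 kHz
Channel bandwidth = 16 * 4 = 64 kHz
Guard bands = 15 gaps * 1 kHz = 15 kHz
Total = 64 + 15 = 79 kHz

79


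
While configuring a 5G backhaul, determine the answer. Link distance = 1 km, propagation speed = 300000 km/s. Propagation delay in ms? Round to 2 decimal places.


Given: distance = 1 km, speed = 300000 km/s
Delay = distance / speed = 1 / 300000 seconds
Delay in ms = 1 * 1000 / 300000
Delay = 0.0033 ms
Rounded to 2 dp = 0.00 ms

0.00


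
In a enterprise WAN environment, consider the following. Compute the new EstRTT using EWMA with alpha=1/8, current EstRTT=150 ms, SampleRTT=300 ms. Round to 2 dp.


Given: EstRTT = 150 ms, SampleRTT = 300 ms, alpha = 1/8
New EstRTT = (1 - alpha) * EstRTT + alpha * SampleRTT
(7/8) * 150 = 131.25
(1/8) * 300 = 37.5
New EstRTT = 131.25 + 37.5 = 168.75 ms -> 168.75 ms (2 dp)

168.75


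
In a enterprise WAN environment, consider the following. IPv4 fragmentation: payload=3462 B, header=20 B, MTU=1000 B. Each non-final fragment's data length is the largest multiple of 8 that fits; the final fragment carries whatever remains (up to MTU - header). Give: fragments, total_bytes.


Max data per non-final fragment = floor((MTU - header)/8)*8 = floor((1000 - 20)/8)*8 = floor(980/8)*8 = 976 B
Final fragment needs no 8-byte alignment: it can carry up to MTU - header = 980 B
Non-final fragments needed = ceil((payload - 980) / 976) = ceil(2482/976) = ceil(2.5430) = 3
Number of fragments = 3 + 1 = 4
Fragment sizes (data): 3 * 976 B + 534 B (last, 534 <= 980 OK)
Total bytes sent = payload + n_frags * header = 3462 + 4*20 = 3462 + 80 = 3542 B

4, 3542


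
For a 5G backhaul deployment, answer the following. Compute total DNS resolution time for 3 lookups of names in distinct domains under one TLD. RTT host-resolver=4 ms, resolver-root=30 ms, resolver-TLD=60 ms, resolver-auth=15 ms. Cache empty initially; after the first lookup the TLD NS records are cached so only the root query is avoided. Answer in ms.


Lookup 1 (cold cache): local + root + TLD + auth = 4 + 30 + 60 + 15 = 109 ms
Lookups 2..3 (TLD NS cached -> skip root; new domain -> still ask TLD and auth): local + TLD + auth = 4 + 60 + 15 = 79 ms each
Remaining 2 lookups: 2 * 79 = 158 ms
Total = 109 + 158 = 267 ms

267


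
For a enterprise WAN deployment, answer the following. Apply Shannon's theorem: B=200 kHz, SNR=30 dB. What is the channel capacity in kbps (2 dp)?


Given: B = 200 kHz, SNR = 30 dB
SNR linear = 10^(30/10) = 1000
1 + SNR = 1001
log2(1001) = 9.9672262588
C = 200 * 1000 * 9.9672262588 = 1993445.2518 bps
C = 1993.445252 kbps -> 1993.45 kbps (2 dp)

1993.45


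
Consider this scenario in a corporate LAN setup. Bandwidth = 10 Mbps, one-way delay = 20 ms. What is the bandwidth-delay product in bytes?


Given: bandwidth = 10 Mbps, delay = 20 ms
BDP in bits = 10 * 10^6 * 20 / 1000
BDP in bits = 200000
BDP in bytes = 200000 / 8 = 25000

25000


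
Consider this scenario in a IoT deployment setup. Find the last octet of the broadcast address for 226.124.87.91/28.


Given: IP = 226.124.87.91, prefix = /28
Host bits = 32 - 28 = 4
Network last octet = 91 AND mask = 80
Host part size = 2^4 - 1 = 15
Broadcast last octet = 80 OR 15 = 95

95


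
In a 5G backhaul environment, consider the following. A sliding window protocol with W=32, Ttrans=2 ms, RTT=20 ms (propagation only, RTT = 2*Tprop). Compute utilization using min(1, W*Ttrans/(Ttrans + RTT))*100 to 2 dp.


Given: W = 32, Ttrans = 2 ms, RTT = 20 ms (= 2 * Tprop, Tprop = 10 ms)
Cycle time = Ttrans + RTT = 2 + 20 = 22 ms (first packet sent until its ACK returns)
W * Ttrans = 32 * 2 = 64 ms of sending per cycle
W * Ttrans / (Ttrans + RTT) = 64 / 22 = 2.909091
U = min(1, 2.909091) = 1.000000
U% = 100.00%

100.00


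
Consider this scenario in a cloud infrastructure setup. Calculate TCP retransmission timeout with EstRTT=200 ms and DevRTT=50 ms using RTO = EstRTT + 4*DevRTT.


Given: EstRTT = 200 ms, DevRTT = 50 ms
Timeout = EstRTT + 4 * DevRTT
4 * DevRTT = 4 * 50 = 200
Timeout = 200 + 200 = 400 ms

400


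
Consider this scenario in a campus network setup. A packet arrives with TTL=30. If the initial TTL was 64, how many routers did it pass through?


Given: initial TTL = 64, received TTL = 30
Hops = initial TTL - received TTL
Hops = 64 - 30 = 34

34


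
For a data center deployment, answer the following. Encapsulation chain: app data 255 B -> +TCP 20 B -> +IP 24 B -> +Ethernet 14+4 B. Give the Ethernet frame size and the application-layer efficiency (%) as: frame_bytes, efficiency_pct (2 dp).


TCP segment = 255 + 20 = 275 B
IP packet = 275 + 24 = 299 B
Ethernet frame = 299 + 14 + 4 = 317 B
Efficiency = app / frame = 255 / 317 = 0.804416 = 80.4416% -> 80.44% (2 dp)

317, 80.44


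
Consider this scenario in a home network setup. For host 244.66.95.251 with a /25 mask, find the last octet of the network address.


Given: IP = 244.66.95.251, prefix = /25
Subnet mask = 255.255.255.128
Last octet of IP: 251
Last octet of mask: 128
Network last octet = 251 AND 128 = 128

128


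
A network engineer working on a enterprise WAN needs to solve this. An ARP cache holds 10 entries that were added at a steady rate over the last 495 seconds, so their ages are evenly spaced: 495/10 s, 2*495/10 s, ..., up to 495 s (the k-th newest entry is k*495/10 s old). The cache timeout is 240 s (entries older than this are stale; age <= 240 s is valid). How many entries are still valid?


Ages are k * 495/10 s for k = 1..10 (spacing = 49.5000 s).
Entry k is valid iff k * 495/10 <= 240 iff k <= 10 * 240 / 495 = 4.8485
n_valid = floor(4.8485) = 4
(n_stale = 10 - 4 = 6)

4


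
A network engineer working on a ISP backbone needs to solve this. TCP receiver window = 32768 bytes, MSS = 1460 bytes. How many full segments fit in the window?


Given: RWND = 32768 bytes, MSS = 1460 bytes
Full segments = floor(RWND / MSS)
Full segments = floor(32768 / 1460)
Full segments = floor(22.4438) = 22

22


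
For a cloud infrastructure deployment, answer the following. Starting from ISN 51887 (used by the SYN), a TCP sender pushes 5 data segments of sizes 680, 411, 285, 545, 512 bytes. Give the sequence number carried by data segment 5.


The SYN occupies sequence number ISN = 51887, so the first data byte is ISN + 1 = 51888.
SEQ of data segment i = (ISN + 1) + sum of payload sizes of segments 1..i-1.
Segment 1: SEQ = 51888, payload = 680 bytes
Segment 2: SEQ = 52568, payload = 411 bytes
Segment 3: SEQ = 52979, payload = 285 bytes
Segment 4: SEQ = 53264, payload = 545 bytes
Segment 5: SEQ = 53809, payload = 512 bytes
SEQ of segment 5 = 51888 + 680 + 411 + 285 + 545 = 53809

53809


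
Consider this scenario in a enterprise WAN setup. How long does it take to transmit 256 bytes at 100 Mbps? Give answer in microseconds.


Given: packet = 256 bytes, bandwidth = 100 Mbps
Packet in bits = 256 * 8 = 2048 bits
Bandwidth = 100 * 10^6 = 100000000 bps
Time = 2048 / 100000000 seconds
Time in us = 2048 * 10^6 / 100000000 = 20.48

20.48


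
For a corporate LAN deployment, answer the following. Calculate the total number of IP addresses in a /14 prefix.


Given: CIDR prefix /14
Host bits = 32 - 14 = 18
Total addresses = 2^18 = 262144

262144


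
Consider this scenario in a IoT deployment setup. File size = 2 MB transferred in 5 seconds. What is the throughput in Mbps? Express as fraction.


Given: file = 2 MB, time = 5 s
File in Mb = 2 * 8 = 16 Mb
Throughput = 16 / 5 Mbps
Throughput = 16/5 Mbps

16/5


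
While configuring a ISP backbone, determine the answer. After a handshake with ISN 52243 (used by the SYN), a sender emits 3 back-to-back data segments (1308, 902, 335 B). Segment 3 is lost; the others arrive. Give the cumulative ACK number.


SYN uses sequence number 52243; first data byte = ISN + 1 = 52244.
Segment 1: SEQ = 52244, len = 1308 B, covers [52244, 53551]
Segment 2: SEQ = 53552, len = 902 B, covers [53552, 54453]
Segment 3: SEQ = 54454, len = 335 B, covers [54454, 54788] [LOST]
In-order data received: bytes [52244, 54453] (segments 1..2).
Segment 3 missing -> gap begins at byte 54454.
Cumulative ACK = next expected in-order byte = 52244 + 1308 + 902 = 54454

54454


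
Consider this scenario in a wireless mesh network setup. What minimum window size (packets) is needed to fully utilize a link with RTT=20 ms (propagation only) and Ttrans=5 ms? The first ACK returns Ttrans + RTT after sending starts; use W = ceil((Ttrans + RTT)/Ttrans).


Given: Ttrans = 5 ms, RTT = 20 ms (= 2 * Tprop, Tprop = 10 ms)
Time until first ACK returns = Ttrans + RTT = 5 + 20 = 25 ms
Need W * Ttrans >= Ttrans + RTT  ->  W >= (Ttrans + RTT) / Ttrans
(Ttrans + RTT) / Ttrans = 25 / 5 = 5
W_min = ceil(5) = 5

5


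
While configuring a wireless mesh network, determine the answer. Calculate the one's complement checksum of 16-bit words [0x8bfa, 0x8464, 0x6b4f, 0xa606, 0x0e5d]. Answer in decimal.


Given words: [0x8bfa, 0x8464, 0x6b4f, 0xa606, 0x0e5d]
Step 1: Sum all words
Raw sum = 35834 + 33892 + 27471 + 42502 + 3677 = 143376
Step 2: Fold carry: (12304 + 2) = 12306
One's complement = ~12306 & 0xFFFF = 53229

53229


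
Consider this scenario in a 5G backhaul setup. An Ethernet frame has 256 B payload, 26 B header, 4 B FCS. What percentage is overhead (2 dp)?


Given: payload = 256 B, header = 26 B, trailer = 4 B
Overhead bytes = header + trailer = 26 + 4 = 30
Total frame = payload + overhead = 256 + 30 = 286
Overhead % = 30 / 286 * 100 = 10.4895% -> 10.49% (2 dp)

10.49


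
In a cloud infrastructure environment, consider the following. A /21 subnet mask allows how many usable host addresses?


Given: subnet mask /21
Host bits = 32 - 21 = 11
Total addresses = 2^11 = 2048
Usable hosts = 2048 - 2 (network + broadcast) = 2046

2046


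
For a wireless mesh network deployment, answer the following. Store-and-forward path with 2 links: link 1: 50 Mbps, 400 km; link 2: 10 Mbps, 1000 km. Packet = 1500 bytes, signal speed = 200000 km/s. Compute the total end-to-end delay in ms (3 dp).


Packet = 1500 bytes = 12000 bits. Store-and-forward: sum (t_trans + t_prop) per link.
Link 1: t_trans = 12000/(50*10^6) s = 0.2400 ms; t_prop = 400/200000 s = 2.0000 ms; subtotal = 2.2400 ms
Link 2: t_trans = 12000/(10*10^6) s = 1.2000 ms; t_prop = 1000/200000 s = 5.0000 ms; subtotal = 6.2000 ms
End-to-end = 2.2400 + 6.2000 = 8.4400 ms -> 8.440 ms (3 dp)

8.440


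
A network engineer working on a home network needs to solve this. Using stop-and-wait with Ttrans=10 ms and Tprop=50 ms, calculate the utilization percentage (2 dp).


Given: Ttrans = 10 ms, Tprop = 50 ms
RTT = 2 * Tprop = 2 * 50 = 100 ms
U = Ttrans / (Ttrans + RTT)
U = 10 / (10 + 100)
U = 10 / 110 = 0.090909
U% = 9.09%

9.09


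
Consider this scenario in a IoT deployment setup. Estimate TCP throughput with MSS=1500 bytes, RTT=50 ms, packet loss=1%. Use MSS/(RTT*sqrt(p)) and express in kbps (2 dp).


Given: MSS = 1500 bytes, RTT = 50 ms, loss = 1%
RTT in seconds = 50 / 1000 = 0.05
Loss rate = 1% = 0.01
sqrt(loss) = sqrt(0.01) = 0.1
Throughput (bytes/s) = 1500 / (0.05 * 0.1) = 300000.0000
Throughput (kbps) = 300000.0000 * 8 / 1000 = 2400.000000 -> 2400.00 kbps (2 dp)

2400.00


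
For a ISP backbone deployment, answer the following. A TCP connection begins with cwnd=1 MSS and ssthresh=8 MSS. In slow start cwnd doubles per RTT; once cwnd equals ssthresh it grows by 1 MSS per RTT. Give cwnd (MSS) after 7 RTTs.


RTT 0: cwnd = 1 MSS (initial)
RTT 1: cwnd = 2 MSS (slow start, doubled)
RTT 2: cwnd = 4 MSS (slow start, doubled)
RTT 3: cwnd = 8 MSS (slow start, doubled)
RTT 4: cwnd = 9 MSS (congestion avoidance, +1)
RTT 5: cwnd = 10 MSS (congestion avoidance, +1)
RTT 6: cwnd = 11 MSS (congestion avoidance, +1)
RTT 7: cwnd = 12 MSS (congestion avoidance, +1)

12
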